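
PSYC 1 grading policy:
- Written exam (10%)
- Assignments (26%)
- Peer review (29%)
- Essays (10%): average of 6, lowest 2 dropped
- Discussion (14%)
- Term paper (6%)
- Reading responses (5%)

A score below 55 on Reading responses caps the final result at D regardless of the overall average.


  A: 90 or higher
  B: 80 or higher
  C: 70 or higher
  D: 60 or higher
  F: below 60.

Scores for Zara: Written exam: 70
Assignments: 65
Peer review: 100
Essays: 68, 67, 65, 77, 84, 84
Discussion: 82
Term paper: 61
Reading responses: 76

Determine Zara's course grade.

Essays: drop 65, 67 → average of remaining 4 = 313/4 = 78.25
Reading responses score 76 ≥ 55: minimum met.
Weighted total:
  Written exam 70 × 0.1 = 7
  Assignments 65 × 0.26 = 16.9
  Peer review 100 × 0.29 = 29
  Essays 78.25 × 0.1 = 7.825
  Discussion 82 × 0.14 = 11.48
  Term paper 61 × 0.06 = 3.66
  Reading responses 76 × 0.05 = 3.8
Sum = 79.665
79.665 is ≥ 70 and < 80 → C

C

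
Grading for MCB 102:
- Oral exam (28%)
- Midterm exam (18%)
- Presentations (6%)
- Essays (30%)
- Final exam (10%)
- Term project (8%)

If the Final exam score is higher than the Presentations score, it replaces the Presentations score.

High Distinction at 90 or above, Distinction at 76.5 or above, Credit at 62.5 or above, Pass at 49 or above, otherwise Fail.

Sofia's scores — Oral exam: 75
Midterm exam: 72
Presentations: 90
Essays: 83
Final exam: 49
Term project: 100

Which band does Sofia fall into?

Final exam (49) ≤ Presentations (90), so Presentations stays at 90.
Weighted total:
  Oral exam 75 × 0.28 = 21
  Midterm exam 72 × 0.18 = 12.96
  Presentations 90 × 0.06 = 5.4
  Essays 83 × 0.3 = 24.9
  Final exam 49 × 0.1 = 4.9
  Term project 100 × 0.08 = 8
Sum = 77.16
77.16 is ≥ 76.5 and < 90 → Distinction

Distinction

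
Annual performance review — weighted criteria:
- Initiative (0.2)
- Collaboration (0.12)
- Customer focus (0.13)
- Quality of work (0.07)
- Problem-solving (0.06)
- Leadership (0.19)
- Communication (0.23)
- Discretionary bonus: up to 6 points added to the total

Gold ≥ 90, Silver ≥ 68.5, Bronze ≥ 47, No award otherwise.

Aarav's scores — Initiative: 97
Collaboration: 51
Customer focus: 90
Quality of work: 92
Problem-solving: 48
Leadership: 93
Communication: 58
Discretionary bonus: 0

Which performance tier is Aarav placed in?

Weighted total:
  Initiative 97 × 0.2 = 19.4
  Collaboration 51 × 0.12 = 6.12
  Customer focus 90 × 0.13 = 11.7
  Quality of work 92 × 0.07 = 6.44
  Problem-solving 48 × 0.06 = 2.88
  Leadership 93 × 0.19 = 17.67
  Communication 58 × 0.23 = 13.34
Sum = 77.55
Discretionary bonus: 77.55 + 0 = 77.55
77.55 is ≥ 68.5 and < 90 → Silver

Silver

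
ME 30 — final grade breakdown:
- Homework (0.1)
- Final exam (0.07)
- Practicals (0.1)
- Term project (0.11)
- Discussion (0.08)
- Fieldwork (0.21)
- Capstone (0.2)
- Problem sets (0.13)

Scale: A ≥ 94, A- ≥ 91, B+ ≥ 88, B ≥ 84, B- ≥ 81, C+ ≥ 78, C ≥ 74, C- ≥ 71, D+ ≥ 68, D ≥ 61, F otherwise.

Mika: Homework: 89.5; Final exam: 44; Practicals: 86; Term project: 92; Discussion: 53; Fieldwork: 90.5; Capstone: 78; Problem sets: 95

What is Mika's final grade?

B-

Weighted total:
  Homework 89.5 × 0.1 = 8.95
  Final exam 44 × 0.07 = 3.08
  Practicals 86 × 0.1 = 8.6
  Term project 92 × 0.11 = 10.12
  Discussion 53 × 0.08 = 4.24
  Fieldwork 90.5 × 0.21 = 19.005
  Capstone 78 × 0.2 = 15.6
  Problem sets 95 × 0.13 = 12.35
Sum = 81.945
81.945 is ≥ 81 and < 84 → B-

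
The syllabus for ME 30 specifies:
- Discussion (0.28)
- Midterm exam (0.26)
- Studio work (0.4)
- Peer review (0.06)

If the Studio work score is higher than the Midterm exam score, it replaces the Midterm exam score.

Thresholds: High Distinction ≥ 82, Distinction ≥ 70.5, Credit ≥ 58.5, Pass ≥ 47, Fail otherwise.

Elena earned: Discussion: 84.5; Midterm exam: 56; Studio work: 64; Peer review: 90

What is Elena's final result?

Studio work (64) > Midterm exam (56), so Midterm exam counts as 64.
Weighted total:
  Discussion 84.5 × 0.28 = 23.66
  Midterm exam 64 × 0.26 = 16.64
  Studio work 64 × 0.4 = 25.6
  Peer review 90 × 0.06 = 5.4
Sum = 71.3
71.3 is ≥ 70.5 and < 82 → Distinction

Distinction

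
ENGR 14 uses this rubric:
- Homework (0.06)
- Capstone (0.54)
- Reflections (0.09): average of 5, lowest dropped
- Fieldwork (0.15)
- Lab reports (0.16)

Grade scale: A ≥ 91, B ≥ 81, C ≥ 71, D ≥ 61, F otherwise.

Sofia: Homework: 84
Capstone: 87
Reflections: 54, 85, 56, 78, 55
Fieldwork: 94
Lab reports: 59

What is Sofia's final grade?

B

Reflections: drop 54 → average of remaining 4 = 274/4 = 68.5
Weighted total:
  Homework 84 × 0.06 = 5.04
  Capstone 87 × 0.54 = 46.98
  Reflections 68.5 × 0.09 = 6.165
  Fieldwork 94 × 0.15 = 14.1
  Lab reports 59 × 0.16 = 9.44
Sum = 81.725
81.725 is ≥ 81 and < 91 → B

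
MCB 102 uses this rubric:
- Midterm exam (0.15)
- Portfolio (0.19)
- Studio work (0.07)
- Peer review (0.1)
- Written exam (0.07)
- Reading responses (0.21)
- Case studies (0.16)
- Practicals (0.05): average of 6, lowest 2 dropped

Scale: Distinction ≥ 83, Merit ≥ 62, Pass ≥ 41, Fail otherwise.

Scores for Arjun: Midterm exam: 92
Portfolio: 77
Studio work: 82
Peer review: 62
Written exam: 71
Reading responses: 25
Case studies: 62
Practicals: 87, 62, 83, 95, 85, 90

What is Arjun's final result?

Practicals: drop 62, 83 → average of remaining 4 = 357/4 = 89.25
Weighted total:
  Midterm exam 92 × 0.15 = 13.8
  Portfolio 77 × 0.19 = 14.63
  Studio work 82 × 0.07 = 5.74
  Peer review 62 × 0.1 = 6.2
  Written exam 71 × 0.07 = 4.97
  Reading responses 25 × 0.21 = 5.25
  Case studies 62 × 0.16 = 9.92
  Practicals 89.25 × 0.05 = 4.4625
Sum = 64.9725
64.9725 is ≥ 62 and < 83 → Merit

Merit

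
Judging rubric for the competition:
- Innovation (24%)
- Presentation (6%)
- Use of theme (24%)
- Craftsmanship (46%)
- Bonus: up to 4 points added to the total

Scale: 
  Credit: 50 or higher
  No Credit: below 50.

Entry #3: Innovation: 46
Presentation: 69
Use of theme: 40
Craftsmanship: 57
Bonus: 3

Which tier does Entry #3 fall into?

Weighted total:
  Innovation 46 × 0.24 = 11.04
  Presentation 69 × 0.06 = 4.14
  Use of theme 40 × 0.24 = 9.6
  Craftsmanship 57 × 0.46 = 26.22
Sum = 51
Bonus: 51 + 3 = 54
54 ≥ 50 → Credit

Credit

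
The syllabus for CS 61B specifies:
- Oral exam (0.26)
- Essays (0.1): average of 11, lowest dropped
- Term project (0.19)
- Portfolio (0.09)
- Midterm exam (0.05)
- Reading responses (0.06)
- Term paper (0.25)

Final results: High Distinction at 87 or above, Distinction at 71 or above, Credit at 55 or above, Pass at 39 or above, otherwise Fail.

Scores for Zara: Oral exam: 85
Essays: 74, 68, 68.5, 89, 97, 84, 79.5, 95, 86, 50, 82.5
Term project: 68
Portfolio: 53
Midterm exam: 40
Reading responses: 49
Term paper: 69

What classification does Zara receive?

Essays: drop 50 → average of remaining 10 = 823.5/10 = 82.35
Weighted total:
  Oral exam 85 × 0.26 = 22.1
  Essays 82.35 × 0.1 = 8.235
  Term project 68 × 0.19 = 12.92
  Portfolio 53 × 0.09 = 4.77
  Midterm exam 40 × 0.05 = 2
  Reading responses 49 × 0.06 = 2.94
  Term paper 69 × 0.25 = 17.25
Sum = 70.215
70.215 is ≥ 55 and < 71 → Credit

Credit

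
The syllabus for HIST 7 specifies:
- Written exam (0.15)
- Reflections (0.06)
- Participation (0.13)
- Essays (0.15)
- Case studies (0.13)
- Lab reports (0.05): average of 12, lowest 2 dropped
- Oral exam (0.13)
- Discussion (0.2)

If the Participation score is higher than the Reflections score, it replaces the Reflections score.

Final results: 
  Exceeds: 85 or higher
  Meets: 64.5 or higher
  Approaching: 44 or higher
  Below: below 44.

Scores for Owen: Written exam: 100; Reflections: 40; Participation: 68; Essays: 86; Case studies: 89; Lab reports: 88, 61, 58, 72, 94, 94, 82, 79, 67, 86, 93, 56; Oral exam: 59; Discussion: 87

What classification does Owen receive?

Lab reports: drop 56, 58 → average of remaining 10 = 816/10 = 81.6
Participation (68) > Reflections (40), so Reflections counts as 68.
Weighted total:
  Written exam 100 × 0.15 = 15
  Reflections 68 × 0.06 = 4.08
  Participation 68 × 0.13 = 8.84
  Essays 86 × 0.15 = 12.9
  Case studies 89 × 0.13 = 11.57
  Lab reports 81.6 × 0.05 = 4.08
  Oral exam 59 × 0.13 = 7.67
  Discussion 87 × 0.2 = 17.4
Sum = 81.54
81.54 is ≥ 64.5 and < 85 → Meets

Meets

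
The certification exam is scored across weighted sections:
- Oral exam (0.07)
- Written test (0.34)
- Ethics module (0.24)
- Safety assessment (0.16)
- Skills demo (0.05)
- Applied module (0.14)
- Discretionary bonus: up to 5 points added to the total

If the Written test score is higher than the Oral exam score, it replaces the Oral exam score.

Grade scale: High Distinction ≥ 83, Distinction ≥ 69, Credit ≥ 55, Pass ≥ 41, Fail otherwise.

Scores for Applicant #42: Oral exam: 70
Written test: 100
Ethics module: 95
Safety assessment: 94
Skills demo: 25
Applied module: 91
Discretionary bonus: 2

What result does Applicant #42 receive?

High Distinction

Written test (100) > Oral exam (70), so Oral exam counts as 100.
Weighted total:
  Oral exam 100 × 0.07 = 7
  Written test 100 × 0.34 = 34
  Ethics module 95 × 0.24 = 22.8
  Safety assessment 94 × 0.16 = 15.04
  Skills demo 25 × 0.05 = 1.25
  Applied module 91 × 0.14 = 12.74
Sum = 92.83
Discretionary bonus: 92.83 + 2 = 94.83
94.83 ≥ 83 → High Distinction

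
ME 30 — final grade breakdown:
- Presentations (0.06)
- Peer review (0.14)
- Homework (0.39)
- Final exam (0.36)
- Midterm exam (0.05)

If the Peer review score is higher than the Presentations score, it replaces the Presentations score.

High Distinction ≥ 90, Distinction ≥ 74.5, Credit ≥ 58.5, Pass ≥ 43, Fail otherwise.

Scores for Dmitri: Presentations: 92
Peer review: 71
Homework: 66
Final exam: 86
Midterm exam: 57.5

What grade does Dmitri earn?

Peer review (71) ≤ Presentations (92), so Presentations stays at 92.
Weighted total:
  Presentations 92 × 0.06 = 5.52
  Peer review 71 × 0.14 = 9.94
  Homework 66 × 0.39 = 25.74
  Final exam 86 × 0.36 = 30.96
  Midterm exam 57.5 × 0.05 = 2.875
Sum = 75.035
75.035 is ≥ 74.5 and < 90 → Distinction

Distinction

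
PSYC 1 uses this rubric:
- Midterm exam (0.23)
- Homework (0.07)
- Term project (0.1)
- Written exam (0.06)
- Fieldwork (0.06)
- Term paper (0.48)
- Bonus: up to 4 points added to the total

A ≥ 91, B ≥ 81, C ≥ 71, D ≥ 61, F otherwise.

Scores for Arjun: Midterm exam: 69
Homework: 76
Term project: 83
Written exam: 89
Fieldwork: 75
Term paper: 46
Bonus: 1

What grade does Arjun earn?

Weighted total:
  Midterm exam 69 × 0.23 = 15.87
  Homework 76 × 0.07 = 5.32
  Term project 83 × 0.1 = 8.3
  Written exam 89 × 0.06 = 5.34
  Fieldwork 75 × 0.06 = 4.5
  Term paper 46 × 0.48 = 22.08
Sum = 61.41
Bonus: 61.41 + 1 = 62.41
62.41 is ≥ 61 and < 71 → D

D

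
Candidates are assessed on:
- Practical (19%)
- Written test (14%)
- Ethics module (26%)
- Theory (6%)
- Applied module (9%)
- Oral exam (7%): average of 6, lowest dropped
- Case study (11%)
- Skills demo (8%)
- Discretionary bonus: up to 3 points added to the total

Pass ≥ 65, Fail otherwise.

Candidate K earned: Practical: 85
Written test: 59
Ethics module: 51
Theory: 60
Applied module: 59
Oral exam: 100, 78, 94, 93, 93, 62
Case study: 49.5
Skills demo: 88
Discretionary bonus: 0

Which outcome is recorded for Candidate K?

Oral exam: drop 62 → average of remaining 5 = 458/5 = 91.6
Weighted total:
  Practical 85 × 0.19 = 16.15
  Written test 59 × 0.14 = 8.26
  Ethics module 51 × 0.26 = 13.26
  Theory 60 × 0.06 = 3.6
  Applied module 59 × 0.09 = 5.31
  Oral exam 91.6 × 0.07 = 6.412
  Case study 49.5 × 0.11 = 5.445
  Skills demo 88 × 0.08 = 7.04
Sum = 65.477
Discretionary bonus: 65.477 + 0 = 65.477
65.477 ≥ 65 → Pass

Pass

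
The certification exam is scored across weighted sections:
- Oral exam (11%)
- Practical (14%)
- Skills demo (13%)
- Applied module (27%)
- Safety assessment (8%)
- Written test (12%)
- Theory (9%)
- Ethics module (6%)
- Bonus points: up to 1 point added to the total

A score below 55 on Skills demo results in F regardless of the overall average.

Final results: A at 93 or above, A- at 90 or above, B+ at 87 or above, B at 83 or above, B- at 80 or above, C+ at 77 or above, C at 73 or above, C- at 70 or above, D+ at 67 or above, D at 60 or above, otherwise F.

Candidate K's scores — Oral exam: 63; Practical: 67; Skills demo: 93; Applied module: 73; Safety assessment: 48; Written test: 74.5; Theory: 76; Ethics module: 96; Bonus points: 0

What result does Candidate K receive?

Skills demo score 93 ≥ 55: minimum met.
Weighted total:
  Oral exam 63 × 0.11 = 6.93
  Practical 67 × 0.14 = 9.38
  Skills demo 93 × 0.13 = 12.09
  Applied module 73 × 0.27 = 19.71
  Safety assessment 48 × 0.08 = 3.84
  Written test 74.5 × 0.12 = 8.94
  Theory 76 × 0.09 = 6.84
  Ethics module 96 × 0.06 = 5.76
Sum = 73.49
Bonus points: 73.49 + 0 = 73.49
73.49 is ≥ 73 and < 77 → C

C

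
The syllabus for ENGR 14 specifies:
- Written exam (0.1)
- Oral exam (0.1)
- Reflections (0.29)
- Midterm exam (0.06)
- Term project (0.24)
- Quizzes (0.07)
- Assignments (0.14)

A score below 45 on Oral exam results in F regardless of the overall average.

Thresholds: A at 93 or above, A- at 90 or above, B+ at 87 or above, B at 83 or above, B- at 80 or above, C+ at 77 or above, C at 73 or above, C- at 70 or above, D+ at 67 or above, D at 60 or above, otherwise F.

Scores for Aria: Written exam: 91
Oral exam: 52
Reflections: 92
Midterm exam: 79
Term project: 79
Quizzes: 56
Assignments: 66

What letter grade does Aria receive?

Oral exam score 52 ≥ 45: minimum met.
Weighted total:
  Written exam 91 × 0.1 = 9.1
  Oral exam 52 × 0.1 = 5.2
  Reflections 92 × 0.29 = 26.68
  Midterm exam 79 × 0.06 = 4.74
  Term project 79 × 0.24 = 18.96
  Quizzes 56 × 0.07 = 3.92
  Assignments 66 × 0.14 = 9.24
Sum = 77.84
77.84 is ≥ 77 and < 80 → C+

C+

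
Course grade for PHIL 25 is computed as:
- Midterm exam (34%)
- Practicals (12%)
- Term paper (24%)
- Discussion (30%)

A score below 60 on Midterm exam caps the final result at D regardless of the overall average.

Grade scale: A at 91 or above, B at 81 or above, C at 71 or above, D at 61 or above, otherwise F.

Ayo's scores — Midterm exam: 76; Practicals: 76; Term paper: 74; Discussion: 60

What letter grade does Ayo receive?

D

Midterm exam score 76 ≥ 60: minimum met.
Weighted total:
  Midterm exam 76 × 0.34 = 25.84
  Practicals 76 × 0.12 = 9.12
  Term paper 74 × 0.24 = 17.76
  Discussion 60 × 0.3 = 18
Sum = 70.72
70.72 is ≥ 61 and < 71 → D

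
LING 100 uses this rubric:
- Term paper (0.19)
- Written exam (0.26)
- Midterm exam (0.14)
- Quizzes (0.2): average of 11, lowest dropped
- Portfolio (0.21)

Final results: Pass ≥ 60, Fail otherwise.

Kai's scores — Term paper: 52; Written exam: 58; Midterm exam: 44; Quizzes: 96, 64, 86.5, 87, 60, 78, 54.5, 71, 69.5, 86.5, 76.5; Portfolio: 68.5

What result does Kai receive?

Quizzes: drop 54.5 → average of remaining 10 = 775/10 = 77.5
Weighted total:
  Term paper 52 × 0.19 = 9.88
  Written exam 58 × 0.26 = 15.08
  Midterm exam 44 × 0.14 = 6.16
  Quizzes 77.5 × 0.2 = 15.5
  Portfolio 68.5 × 0.21 = 14.385
Sum = 61.005
61.005 ≥ 60 → Pass

Pass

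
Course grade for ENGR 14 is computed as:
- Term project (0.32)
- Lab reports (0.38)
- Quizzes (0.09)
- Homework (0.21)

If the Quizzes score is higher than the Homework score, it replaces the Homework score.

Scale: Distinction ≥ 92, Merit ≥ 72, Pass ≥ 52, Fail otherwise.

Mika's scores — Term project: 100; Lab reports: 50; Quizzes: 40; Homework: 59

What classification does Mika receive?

Pass

Quizzes (40) ≤ Homework (59), so Homework stays at 59.
Weighted total:
  Term project 100 × 0.32 = 32
  Lab reports 50 × 0.38 = 19
  Quizzes 40 × 0.09 = 3.6
  Homework 59 × 0.21 = 12.39
Sum = 66.99
66.99 is ≥ 52 and < 72 → Pass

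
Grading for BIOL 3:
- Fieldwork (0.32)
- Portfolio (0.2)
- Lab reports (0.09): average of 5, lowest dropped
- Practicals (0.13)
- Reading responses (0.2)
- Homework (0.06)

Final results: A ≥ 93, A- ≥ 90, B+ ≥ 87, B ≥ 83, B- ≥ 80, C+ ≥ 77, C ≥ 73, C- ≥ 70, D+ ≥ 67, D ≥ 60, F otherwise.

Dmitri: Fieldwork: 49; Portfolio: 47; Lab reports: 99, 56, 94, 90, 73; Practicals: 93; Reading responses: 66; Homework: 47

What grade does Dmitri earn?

D

Lab reports: drop 56 → average of remaining 4 = 356/4 = 89
Weighted total:
  Fieldwork 49 × 0.32 = 15.68
  Portfolio 47 × 0.2 = 9.4
  Lab reports 89 × 0.09 = 8.01
  Practicals 93 × 0.13 = 12.09
  Reading responses 66 × 0.2 = 13.2
  Homework 47 × 0.06 = 2.82
Sum = 61.2
61.2 is ≥ 60 and < 67 → D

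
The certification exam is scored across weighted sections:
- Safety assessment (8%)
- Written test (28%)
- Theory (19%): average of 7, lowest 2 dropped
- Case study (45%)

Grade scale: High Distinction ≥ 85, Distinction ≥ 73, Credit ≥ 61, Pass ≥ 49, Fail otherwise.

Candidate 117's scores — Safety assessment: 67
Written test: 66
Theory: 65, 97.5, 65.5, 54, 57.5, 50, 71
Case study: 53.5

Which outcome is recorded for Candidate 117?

Credit

Theory: drop 50, 54 → average of remaining 5 = 356.5/5 = 71.3
Weighted total:
  Safety assessment 67 × 0.08 = 5.36
  Written test 66 × 0.28 = 18.48
  Theory 71.3 × 0.19 = 13.547
  Case study 53.5 × 0.45 = 24.075
Sum = 61.462
61.462 is ≥ 61 and < 73 → Credit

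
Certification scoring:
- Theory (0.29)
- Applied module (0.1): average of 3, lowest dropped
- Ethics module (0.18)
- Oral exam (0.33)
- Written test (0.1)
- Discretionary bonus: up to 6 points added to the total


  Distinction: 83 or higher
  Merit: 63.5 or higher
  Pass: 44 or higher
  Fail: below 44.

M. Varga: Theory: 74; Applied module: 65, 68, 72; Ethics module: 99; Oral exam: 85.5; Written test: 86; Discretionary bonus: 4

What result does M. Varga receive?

Distinction

Applied module: drop 65 → average of remaining 2 = 140/2 = 70
Weighted total:
  Theory 74 × 0.29 = 21.46
  Applied module 70 × 0.1 = 7
  Ethics module 99 × 0.18 = 17.82
  Oral exam 85.5 × 0.33 = 28.215
  Written test 86 × 0.1 = 8.6
Sum = 83.095
Discretionary bonus: 83.095 + 4 = 87.095
87.095 ≥ 83 → Distinction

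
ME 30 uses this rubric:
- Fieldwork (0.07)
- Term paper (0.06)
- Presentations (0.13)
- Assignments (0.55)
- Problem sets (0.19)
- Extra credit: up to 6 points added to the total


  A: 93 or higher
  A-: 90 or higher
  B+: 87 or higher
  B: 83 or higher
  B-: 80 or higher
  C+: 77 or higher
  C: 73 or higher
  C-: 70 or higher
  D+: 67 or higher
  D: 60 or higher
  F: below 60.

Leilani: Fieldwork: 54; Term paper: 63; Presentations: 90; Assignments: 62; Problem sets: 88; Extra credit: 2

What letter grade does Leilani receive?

Weighted total:
  Fieldwork 54 × 0.07 = 3.78
  Term paper 63 × 0.06 = 3.78
  Presentations 90 × 0.13 = 11.7
  Assignments 62 × 0.55 = 34.1
  Problem sets 88 × 0.19 = 16.72
Sum = 70.08
Extra credit: 70.08 + 2 = 72.08
72.08 is ≥ 70 and < 73 → C-

C-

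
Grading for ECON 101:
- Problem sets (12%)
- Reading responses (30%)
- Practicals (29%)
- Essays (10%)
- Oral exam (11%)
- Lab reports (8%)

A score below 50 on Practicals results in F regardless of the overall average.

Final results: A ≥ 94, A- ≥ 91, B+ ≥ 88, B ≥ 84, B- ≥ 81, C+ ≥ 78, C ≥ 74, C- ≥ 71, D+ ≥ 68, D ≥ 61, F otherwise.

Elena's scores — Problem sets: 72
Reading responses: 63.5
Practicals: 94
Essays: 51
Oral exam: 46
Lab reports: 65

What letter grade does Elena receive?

Practicals score 94 ≥ 50: minimum met.
Weighted total:
  Problem sets 72 × 0.12 = 8.64
  Reading responses 63.5 × 0.3 = 19.05
  Practicals 94 × 0.29 = 27.26
  Essays 51 × 0.1 = 5.1
  Oral exam 46 × 0.11 = 5.06
  Lab reports 65 × 0.08 = 5.2
Sum = 70.31
70.31 is ≥ 68 and < 71 → D+

D+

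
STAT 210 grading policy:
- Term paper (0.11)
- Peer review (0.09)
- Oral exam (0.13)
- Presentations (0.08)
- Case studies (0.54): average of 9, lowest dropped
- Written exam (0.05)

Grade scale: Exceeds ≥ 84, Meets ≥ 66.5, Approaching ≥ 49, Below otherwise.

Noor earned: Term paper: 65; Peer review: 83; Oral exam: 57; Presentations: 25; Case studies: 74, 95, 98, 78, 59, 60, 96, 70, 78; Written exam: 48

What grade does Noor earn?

Case studies: drop 59 → average of remaining 8 = 649/8 = 81.125
Weighted total:
  Term paper 65 × 0.11 = 7.15
  Peer review 83 × 0.09 = 7.47
  Oral exam 57 × 0.13 = 7.41
  Presentations 25 × 0.08 = 2
  Case studies 81.125 × 0.54 = 43.8075
  Written exam 48 × 0.05 = 2.4
Sum = 70.2375
70.2375 is ≥ 66.5 and < 84 → Meets

Meets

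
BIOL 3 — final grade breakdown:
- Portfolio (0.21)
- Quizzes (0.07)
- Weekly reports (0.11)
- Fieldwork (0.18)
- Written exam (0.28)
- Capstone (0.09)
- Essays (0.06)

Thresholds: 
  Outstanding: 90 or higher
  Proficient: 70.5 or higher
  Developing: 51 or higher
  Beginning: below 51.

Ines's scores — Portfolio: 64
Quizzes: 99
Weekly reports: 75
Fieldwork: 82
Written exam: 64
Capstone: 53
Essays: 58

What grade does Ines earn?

Developing

Weighted total:
  Portfolio 64 × 0.21 = 13.44
  Quizzes 99 × 0.07 = 6.93
  Weekly reports 75 × 0.11 = 8.25
  Fieldwork 82 × 0.18 = 14.76
  Written exam 64 × 0.28 = 17.92
  Capstone 53 × 0.09 = 4.77
  Essays 58 × 0.06 = 3.48
Sum = 69.55
69.55 is ≥ 51 and < 70.5 → Developing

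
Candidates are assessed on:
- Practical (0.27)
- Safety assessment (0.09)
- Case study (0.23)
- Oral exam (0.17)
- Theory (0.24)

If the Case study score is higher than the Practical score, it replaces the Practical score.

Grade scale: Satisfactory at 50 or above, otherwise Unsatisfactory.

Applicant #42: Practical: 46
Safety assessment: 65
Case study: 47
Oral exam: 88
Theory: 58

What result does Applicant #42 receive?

Satisfactory

Case study (47) > Practical (46), so Practical counts as 47.
Weighted total:
  Practical 47 × 0.27 = 12.69
  Safety assessment 65 × 0.09 = 5.85
  Case study 47 × 0.23 = 10.81
  Oral exam 88 × 0.17 = 14.96
  Theory 58 × 0.24 = 13.92
Sum = 58.23
58.23 ≥ 50 → Satisfactory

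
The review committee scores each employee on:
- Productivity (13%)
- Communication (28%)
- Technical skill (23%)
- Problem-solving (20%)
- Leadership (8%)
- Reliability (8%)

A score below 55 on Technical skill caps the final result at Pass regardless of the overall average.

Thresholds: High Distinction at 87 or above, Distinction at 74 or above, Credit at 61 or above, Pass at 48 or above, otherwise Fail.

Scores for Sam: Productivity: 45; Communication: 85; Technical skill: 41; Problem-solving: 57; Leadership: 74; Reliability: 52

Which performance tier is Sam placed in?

Pass

Technical skill score 41 < 55: minimum not met.
Weighted total:
  Productivity 45 × 0.13 = 5.85
  Communication 85 × 0.28 = 23.8
  Technical skill 41 × 0.23 = 9.43
  Problem-solving 57 × 0.2 = 11.4
  Leadership 74 × 0.08 = 5.92
  Reliability 52 × 0.08 = 4.16
Sum = 60.56
60.56 would be Pass; cap at Pass applies → Pass.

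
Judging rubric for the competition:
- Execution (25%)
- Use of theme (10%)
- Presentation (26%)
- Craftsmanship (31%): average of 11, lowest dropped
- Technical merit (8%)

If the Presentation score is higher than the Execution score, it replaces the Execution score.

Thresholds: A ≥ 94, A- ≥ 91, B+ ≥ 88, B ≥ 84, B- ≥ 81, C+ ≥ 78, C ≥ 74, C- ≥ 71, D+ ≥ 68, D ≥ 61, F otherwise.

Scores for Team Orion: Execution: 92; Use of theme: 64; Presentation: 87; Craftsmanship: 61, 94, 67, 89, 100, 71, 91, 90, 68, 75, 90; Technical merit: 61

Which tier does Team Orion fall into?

Craftsmanship: drop 61 → average of remaining 10 = 835/10 = 83.5
Presentation (87) ≤ Execution (92), so Execution stays at 92.
Weighted total:
  Execution 92 × 0.25 = 23
  Use of theme 64 × 0.1 = 6.4
  Presentation 87 × 0.26 = 22.62
  Craftsmanship 83.5 × 0.31 = 25.885
  Technical merit 61 × 0.08 = 4.88
Sum = 82.785
82.785 is ≥ 81 and < 84 → B-

B-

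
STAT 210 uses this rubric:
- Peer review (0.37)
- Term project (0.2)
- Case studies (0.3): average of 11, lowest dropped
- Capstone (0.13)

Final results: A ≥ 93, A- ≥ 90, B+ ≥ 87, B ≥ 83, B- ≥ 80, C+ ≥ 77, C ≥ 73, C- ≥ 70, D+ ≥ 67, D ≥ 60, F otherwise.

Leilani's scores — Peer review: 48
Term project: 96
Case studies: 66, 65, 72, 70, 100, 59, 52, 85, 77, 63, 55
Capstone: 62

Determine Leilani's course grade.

D

Case studies: drop 52 → average of remaining 10 = 712/10 = 71.2
Weighted total:
  Peer review 48 × 0.37 = 17.76
  Term project 96 × 0.2 = 19.2
  Case studies 71.2 × 0.3 = 21.36
  Capstone 62 × 0.13 = 8.06
Sum = 66.38
66.38 is ≥ 60 and < 67 → D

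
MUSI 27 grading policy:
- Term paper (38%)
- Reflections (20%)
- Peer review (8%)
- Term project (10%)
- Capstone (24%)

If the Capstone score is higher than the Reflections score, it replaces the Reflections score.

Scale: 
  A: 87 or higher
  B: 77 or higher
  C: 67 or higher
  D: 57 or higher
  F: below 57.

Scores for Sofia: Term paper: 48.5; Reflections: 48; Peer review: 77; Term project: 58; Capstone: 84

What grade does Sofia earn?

C

Capstone (84) > Reflections (48), so Reflections counts as 84.
Weighted total:
  Term paper 48.5 × 0.38 = 18.43
  Reflections 84 × 0.2 = 16.8
  Peer review 77 × 0.08 = 6.16
  Term project 58 × 0.1 = 5.8
  Capstone 84 × 0.24 = 20.16
Sum = 67.35
67.35 is ≥ 67 and < 77 → C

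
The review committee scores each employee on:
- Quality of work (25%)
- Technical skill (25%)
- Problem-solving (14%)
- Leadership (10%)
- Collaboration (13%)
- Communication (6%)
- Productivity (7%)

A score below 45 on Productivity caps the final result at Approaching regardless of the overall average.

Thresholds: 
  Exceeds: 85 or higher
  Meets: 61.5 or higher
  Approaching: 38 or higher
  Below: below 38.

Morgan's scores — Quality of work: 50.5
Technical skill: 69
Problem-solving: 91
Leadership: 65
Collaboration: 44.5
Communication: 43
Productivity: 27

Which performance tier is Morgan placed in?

Productivity score 27 < 45: minimum not met.
Weighted total:
  Quality of work 50.5 × 0.25 = 12.625
  Technical skill 69 × 0.25 = 17.25
  Problem-solving 91 × 0.14 = 12.74
  Leadership 65 × 0.1 = 6.5
  Collaboration 44.5 × 0.13 = 5.785
  Communication 43 × 0.06 = 2.58
  Productivity 27 × 0.07 = 1.89
Sum = 59.37
59.37 would be Approaching; cap at Approaching applies → Approaching.

Approaching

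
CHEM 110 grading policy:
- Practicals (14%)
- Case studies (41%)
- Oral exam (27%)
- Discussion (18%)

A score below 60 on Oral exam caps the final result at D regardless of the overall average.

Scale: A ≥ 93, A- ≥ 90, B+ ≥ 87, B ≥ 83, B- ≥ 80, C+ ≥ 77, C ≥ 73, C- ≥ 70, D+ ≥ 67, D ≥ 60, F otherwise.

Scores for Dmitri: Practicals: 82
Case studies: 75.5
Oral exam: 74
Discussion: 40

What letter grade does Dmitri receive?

D+

Oral exam score 74 ≥ 60: minimum met.
Weighted total:
  Practicals 82 × 0.14 = 11.48
  Case studies 75.5 × 0.41 = 30.955
  Oral exam 74 × 0.27 = 19.98
  Discussion 40 × 0.18 = 7.2
Sum = 69.615
69.615 is ≥ 67 and < 70 → D+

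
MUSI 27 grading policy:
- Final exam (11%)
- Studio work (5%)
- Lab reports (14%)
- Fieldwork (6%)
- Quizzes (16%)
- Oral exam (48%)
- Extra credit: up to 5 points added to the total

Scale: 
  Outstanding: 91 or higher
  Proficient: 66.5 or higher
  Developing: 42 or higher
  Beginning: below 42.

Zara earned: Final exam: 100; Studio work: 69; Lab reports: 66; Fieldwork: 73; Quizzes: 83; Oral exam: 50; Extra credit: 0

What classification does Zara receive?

Weighted total:
  Final exam 100 × 0.11 = 11
  Studio work 69 × 0.05 = 3.45
  Lab reports 66 × 0.14 = 9.24
  Fieldwork 73 × 0.06 = 4.38
  Quizzes 83 × 0.16 = 13.28
  Oral exam 50 × 0.48 = 24
Sum = 65.35
Extra credit: 65.35 + 0 = 65.35
65.35 is ≥ 42 and < 66.5 → Developing

Developing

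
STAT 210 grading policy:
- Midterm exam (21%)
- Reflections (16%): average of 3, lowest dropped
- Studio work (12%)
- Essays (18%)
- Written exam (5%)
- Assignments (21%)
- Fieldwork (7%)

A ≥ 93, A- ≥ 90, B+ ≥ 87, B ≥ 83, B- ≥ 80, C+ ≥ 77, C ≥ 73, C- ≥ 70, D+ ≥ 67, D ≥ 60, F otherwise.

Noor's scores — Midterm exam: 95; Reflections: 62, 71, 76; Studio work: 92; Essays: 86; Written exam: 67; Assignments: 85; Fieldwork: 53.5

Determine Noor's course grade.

Reflections: drop 62 → average of remaining 2 = 147/2 = 73.5
Weighted total:
  Midterm exam 95 × 0.21 = 19.95
  Reflections 73.5 × 0.16 = 11.76
  Studio work 92 × 0.12 = 11.04
  Essays 86 × 0.18 = 15.48
  Written exam 67 × 0.05 = 3.35
  Assignments 85 × 0.21 = 17.85
  Fieldwork 53.5 × 0.07 = 3.745
Sum = 83.175
83.175 is ≥ 83 and < 87 → B

B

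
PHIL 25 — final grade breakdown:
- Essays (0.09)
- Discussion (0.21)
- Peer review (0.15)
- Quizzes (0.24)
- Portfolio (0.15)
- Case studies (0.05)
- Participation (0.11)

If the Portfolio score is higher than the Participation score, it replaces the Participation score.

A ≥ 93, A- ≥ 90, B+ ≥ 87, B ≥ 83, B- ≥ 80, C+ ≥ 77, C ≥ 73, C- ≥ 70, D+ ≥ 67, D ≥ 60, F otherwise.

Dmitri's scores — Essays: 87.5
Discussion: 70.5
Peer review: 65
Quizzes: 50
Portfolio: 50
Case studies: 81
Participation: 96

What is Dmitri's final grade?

D

Portfolio (50) ≤ Participation (96), so Participation stays at 96.
Weighted total:
  Essays 87.5 × 0.09 = 7.875
  Discussion 70.5 × 0.21 = 14.805
  Peer review 65 × 0.15 = 9.75
  Quizzes 50 × 0.24 = 12
  Portfolio 50 × 0.15 = 7.5
  Case studies 81 × 0.05 = 4.05
  Participation 96 × 0.11 = 10.56
Sum = 66.54
66.54 is ≥ 60 and < 67 → D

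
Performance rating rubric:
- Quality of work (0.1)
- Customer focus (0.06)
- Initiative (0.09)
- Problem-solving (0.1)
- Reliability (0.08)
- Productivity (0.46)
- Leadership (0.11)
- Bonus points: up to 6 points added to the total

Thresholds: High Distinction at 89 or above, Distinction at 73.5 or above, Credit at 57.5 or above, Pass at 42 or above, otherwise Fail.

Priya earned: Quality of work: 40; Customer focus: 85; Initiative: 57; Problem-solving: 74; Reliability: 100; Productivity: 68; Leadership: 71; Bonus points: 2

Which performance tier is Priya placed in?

Credit

Weighted total:
  Quality of work 40 × 0.1 = 4
  Customer focus 85 × 0.06 = 5.1
  Initiative 57 × 0.09 = 5.13
  Problem-solving 74 × 0.1 = 7.4
  Reliability 100 × 0.08 = 8
  Productivity 68 × 0.46 = 31.28
  Leadership 71 × 0.11 = 7.81
Sum = 68.72
Bonus points: 68.72 + 2 = 70.72
70.72 is ≥ 57.5 and < 73.5 → Credit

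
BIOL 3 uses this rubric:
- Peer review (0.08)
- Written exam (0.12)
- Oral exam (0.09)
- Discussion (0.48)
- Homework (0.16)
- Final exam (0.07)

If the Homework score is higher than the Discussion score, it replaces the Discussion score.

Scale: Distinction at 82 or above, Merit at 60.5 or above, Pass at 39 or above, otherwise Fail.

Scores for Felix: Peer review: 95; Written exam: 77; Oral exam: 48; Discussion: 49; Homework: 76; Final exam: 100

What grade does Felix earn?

Homework (76) > Discussion (49), so Discussion counts as 76.
Weighted total:
  Peer review 95 × 0.08 = 7.6
  Written exam 77 × 0.12 = 9.24
  Oral exam 48 × 0.09 = 4.32
  Discussion 76 × 0.48 = 36.48
  Homework 76 × 0.16 = 12.16
  Final exam 100 × 0.07 = 7
Sum = 76.8
76.8 is ≥ 60.5 and < 82 → Merit

Merit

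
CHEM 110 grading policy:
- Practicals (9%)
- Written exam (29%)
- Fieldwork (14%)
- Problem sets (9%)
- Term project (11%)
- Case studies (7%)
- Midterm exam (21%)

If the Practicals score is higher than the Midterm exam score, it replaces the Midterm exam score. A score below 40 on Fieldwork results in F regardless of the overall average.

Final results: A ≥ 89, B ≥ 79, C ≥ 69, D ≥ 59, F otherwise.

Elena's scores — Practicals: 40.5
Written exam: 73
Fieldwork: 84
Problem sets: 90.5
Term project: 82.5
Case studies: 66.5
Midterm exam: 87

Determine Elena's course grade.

C

Practicals (40.5) ≤ Midterm exam (87), so Midterm exam stays at 87.
Fieldwork score 84 ≥ 40: minimum met.
Weighted total:
  Practicals 40.5 × 0.09 = 3.645
  Written exam 73 × 0.29 = 21.17
  Fieldwork 84 × 0.14 = 11.76
  Problem sets 90.5 × 0.09 = 8.145
  Term project 82.5 × 0.11 = 9.075
  Case studies 66.5 × 0.07 = 4.655
  Midterm exam 87 × 0.21 = 18.27
Sum = 76.72
76.72 is ≥ 69 and < 79 → C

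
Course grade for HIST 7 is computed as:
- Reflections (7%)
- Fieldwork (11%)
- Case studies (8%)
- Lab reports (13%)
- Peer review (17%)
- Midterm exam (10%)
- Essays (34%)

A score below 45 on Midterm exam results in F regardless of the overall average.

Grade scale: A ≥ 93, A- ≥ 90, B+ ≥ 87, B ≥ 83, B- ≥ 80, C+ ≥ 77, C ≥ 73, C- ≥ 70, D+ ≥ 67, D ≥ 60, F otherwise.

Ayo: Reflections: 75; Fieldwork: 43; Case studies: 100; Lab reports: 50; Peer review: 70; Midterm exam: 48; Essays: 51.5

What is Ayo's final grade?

F

Midterm exam score 48 ≥ 45: minimum met.
Weighted total:
  Reflections 75 × 0.07 = 5.25
  Fieldwork 43 × 0.11 = 4.73
  Case studies 100 × 0.08 = 8
  Lab reports 50 × 0.13 = 6.5
  Peer review 70 × 0.17 = 11.9
  Midterm exam 48 × 0.1 = 4.8
  Essays 51.5 × 0.34 = 17.51
Sum = 58.69
58.69 < 60 → F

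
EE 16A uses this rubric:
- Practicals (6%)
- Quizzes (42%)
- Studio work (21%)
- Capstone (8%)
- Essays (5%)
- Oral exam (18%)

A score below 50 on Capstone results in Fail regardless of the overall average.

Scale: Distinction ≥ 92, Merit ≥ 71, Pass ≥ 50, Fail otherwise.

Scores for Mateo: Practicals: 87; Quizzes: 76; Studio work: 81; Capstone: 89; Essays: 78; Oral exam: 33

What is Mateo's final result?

Merit

Capstone score 89 ≥ 50: minimum met.
Weighted total:
  Practicals 87 × 0.06 = 5.22
  Quizzes 76 × 0.42 = 31.92
  Studio work 81 × 0.21 = 17.01
  Capstone 89 × 0.08 = 7.12
  Essays 78 × 0.05 = 3.9
  Oral exam 33 × 0.18 = 5.94
Sum = 71.11
71.11 is ≥ 71 and < 92 → Merit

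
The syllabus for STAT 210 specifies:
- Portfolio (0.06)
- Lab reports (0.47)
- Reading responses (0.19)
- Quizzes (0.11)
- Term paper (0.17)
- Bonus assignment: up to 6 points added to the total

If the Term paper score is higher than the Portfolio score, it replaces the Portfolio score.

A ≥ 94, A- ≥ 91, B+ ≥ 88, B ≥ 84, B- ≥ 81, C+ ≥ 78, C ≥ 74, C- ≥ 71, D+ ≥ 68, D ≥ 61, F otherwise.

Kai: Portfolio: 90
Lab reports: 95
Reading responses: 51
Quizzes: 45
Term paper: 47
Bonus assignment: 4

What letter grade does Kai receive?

C

Term paper (47) ≤ Portfolio (90), so Portfolio stays at 90.
Weighted total:
  Portfolio 90 × 0.06 = 5.4
  Lab reports 95 × 0.47 = 44.65
  Reading responses 51 × 0.19 = 9.69
  Quizzes 45 × 0.11 = 4.95
  Term paper 47 × 0.17 = 7.99
Sum = 72.68
Bonus assignment: 72.68 + 4 = 76.68
76.68 is ≥ 74 and < 78 → C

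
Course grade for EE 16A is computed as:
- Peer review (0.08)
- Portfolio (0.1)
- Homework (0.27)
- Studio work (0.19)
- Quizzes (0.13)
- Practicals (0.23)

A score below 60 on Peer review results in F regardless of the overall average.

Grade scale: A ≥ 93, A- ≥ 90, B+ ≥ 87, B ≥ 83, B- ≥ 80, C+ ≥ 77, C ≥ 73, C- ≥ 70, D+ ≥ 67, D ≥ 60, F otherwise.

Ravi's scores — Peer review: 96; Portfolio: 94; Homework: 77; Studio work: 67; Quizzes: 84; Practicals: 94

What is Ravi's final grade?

B

Peer review score 96 ≥ 60: minimum met.
Weighted total:
  Peer review 96 × 0.08 = 7.68
  Portfolio 94 × 0.1 = 9.4
  Homework 77 × 0.27 = 20.79
  Studio work 67 × 0.19 = 12.73
  Quizzes 84 × 0.13 = 10.92
  Practicals 94 × 0.23 = 21.62
Sum = 83.14
83.14 is ≥ 83 and < 87 → B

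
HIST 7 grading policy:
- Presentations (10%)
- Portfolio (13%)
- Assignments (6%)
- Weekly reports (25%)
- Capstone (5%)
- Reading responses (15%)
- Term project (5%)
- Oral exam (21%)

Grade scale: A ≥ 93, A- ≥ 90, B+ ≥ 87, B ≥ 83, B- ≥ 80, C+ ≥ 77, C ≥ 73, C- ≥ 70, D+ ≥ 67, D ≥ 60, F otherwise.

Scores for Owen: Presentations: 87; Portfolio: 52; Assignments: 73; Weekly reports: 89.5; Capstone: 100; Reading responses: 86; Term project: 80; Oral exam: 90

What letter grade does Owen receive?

B

Weighted total:
  Presentations 87 × 0.1 = 8.7
  Portfolio 52 × 0.13 = 6.76
  Assignments 73 × 0.06 = 4.38
  Weekly reports 89.5 × 0.25 = 22.375
  Capstone 100 × 0.05 = 5
  Reading responses 86 × 0.15 = 12.9
  Term project 80 × 0.05 = 4
  Oral exam 90 × 0.21 = 18.9
Sum = 83.015
83.015 is ≥ 83 and < 87 → B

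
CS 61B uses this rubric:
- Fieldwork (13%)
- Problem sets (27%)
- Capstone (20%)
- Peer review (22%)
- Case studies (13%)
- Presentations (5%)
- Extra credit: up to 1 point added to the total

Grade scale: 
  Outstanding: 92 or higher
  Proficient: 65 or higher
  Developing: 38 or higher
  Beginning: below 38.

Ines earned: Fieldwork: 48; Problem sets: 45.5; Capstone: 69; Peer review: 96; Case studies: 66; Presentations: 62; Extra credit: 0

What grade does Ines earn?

Weighted total:
  Fieldwork 48 × 0.13 = 6.24
  Problem sets 45.5 × 0.27 = 12.285
  Capstone 69 × 0.2 = 13.8
  Peer review 96 × 0.22 = 21.12
  Case studies 66 × 0.13 = 8.58
  Presentations 62 × 0.05 = 3.1
Sum = 65.125
Extra credit: 65.125 + 0 = 65.125
65.125 is ≥ 65 and < 92 → Proficient

Proficient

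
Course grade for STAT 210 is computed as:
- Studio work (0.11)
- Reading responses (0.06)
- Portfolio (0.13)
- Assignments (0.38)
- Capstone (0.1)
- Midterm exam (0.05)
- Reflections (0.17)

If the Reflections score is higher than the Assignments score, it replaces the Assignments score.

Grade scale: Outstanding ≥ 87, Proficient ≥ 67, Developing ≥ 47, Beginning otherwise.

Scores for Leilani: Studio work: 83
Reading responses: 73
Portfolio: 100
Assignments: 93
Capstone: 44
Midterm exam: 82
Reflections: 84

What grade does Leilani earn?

Proficient

Reflections (84) ≤ Assignments (93), so Assignments stays at 93.
Weighted total:
  Studio work 83 × 0.11 = 9.13
  Reading responses 73 × 0.06 = 4.38
  Portfolio 100 × 0.13 = 13
  Assignments 93 × 0.38 = 35.34
  Capstone 44 × 0.1 = 4.4
  Midterm exam 82 × 0.05 = 4.1
  Reflections 84 × 0.17 = 14.28
Sum = 84.63
84.63 is ≥ 67 and < 87 → Proficient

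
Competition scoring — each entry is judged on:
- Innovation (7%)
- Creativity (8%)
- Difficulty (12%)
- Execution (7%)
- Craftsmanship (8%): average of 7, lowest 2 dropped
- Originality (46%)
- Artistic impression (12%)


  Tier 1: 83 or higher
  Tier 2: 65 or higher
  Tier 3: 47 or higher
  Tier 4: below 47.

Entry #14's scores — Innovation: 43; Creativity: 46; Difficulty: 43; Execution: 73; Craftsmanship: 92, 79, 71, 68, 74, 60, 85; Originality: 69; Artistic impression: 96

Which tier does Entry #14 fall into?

Craftsmanship: drop 60, 68 → average of remaining 5 = 401/5 = 80.2
Weighted total:
  Innovation 43 × 0.07 = 3.01
  Creativity 46 × 0.08 = 3.68
  Difficulty 43 × 0.12 = 5.16
  Execution 73 × 0.07 = 5.11
  Craftsmanship 80.2 × 0.08 = 6.416
  Originality 69 × 0.46 = 31.74
  Artistic impression 96 × 0.12 = 11.52
Sum = 66.636
66.636 is ≥ 65 and < 83 → Tier 2

Tier 2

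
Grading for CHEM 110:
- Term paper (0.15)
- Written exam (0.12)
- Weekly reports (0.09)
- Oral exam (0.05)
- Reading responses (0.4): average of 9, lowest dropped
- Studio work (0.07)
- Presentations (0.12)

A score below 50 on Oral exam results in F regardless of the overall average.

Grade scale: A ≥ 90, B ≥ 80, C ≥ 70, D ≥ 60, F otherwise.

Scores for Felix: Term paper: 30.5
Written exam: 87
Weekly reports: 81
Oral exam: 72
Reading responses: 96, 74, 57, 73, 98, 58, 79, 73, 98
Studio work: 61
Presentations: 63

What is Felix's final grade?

C

Reading responses: drop 57 → average of remaining 8 = 649/8 = 81.125
Oral exam score 72 ≥ 50: minimum met.
Weighted total:
  Term paper 30.5 × 0.15 = 4.575
  Written exam 87 × 0.12 = 10.44
  Weekly reports 81 × 0.09 = 7.29
  Oral exam 72 × 0.05 = 3.6
  Reading responses 81.125 × 0.4 = 32.45
  Studio work 61 × 0.07 = 4.27
  Presentations 63 × 0.12 = 7.56
Sum = 70.185
70.185 is ≥ 70 and < 80 → C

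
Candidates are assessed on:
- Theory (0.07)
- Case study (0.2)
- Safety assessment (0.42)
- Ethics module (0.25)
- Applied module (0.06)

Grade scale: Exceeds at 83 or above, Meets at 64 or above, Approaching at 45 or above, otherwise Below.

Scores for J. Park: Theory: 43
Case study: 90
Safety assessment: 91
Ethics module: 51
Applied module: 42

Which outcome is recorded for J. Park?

Meets

Weighted total:
  Theory 43 × 0.07 = 3.01
  Case study 90 × 0.2 = 18
  Safety assessment 91 × 0.42 = 38.22
  Ethics module 51 × 0.25 = 12.75
  Applied module 42 × 0.06 = 2.52
Sum = 74.5
74.5 is ≥ 64 and < 83 → Meets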